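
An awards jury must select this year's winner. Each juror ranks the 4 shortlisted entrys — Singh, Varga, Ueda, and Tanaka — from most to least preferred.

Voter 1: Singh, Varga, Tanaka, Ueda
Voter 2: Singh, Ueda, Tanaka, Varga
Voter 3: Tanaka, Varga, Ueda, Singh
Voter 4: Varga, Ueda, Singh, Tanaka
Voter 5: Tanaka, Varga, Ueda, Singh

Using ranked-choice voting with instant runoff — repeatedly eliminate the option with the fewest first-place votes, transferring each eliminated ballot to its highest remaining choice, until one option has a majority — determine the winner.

Singh

Round 1: Singh 2, Tanaka 2, Varga 1, Ueda 0. Ueda has the fewest and is eliminated.
Round 2: Singh 2, Tanaka 2, Varga 1. Varga has the fewest and is eliminated.
Round 3: Singh 3, Tanaka 2. Singh has a majority.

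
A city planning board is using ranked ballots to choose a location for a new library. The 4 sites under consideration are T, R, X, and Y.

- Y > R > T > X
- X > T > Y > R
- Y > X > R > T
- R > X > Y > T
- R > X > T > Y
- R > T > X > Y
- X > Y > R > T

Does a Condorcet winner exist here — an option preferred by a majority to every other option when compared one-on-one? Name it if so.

Head-to-head results (7 voters total):
T vs R: R wins 6–1.
T vs X: X wins 5–2.
T vs Y: Y wins 4–3.
R vs X: R wins 4–3.
R vs Y: Y wins 4–3.
X vs Y: X wins 5–2.
No candidate beats all others: R beats X beats Y beats R, a majority cycle.

None — there is no Condorcet winner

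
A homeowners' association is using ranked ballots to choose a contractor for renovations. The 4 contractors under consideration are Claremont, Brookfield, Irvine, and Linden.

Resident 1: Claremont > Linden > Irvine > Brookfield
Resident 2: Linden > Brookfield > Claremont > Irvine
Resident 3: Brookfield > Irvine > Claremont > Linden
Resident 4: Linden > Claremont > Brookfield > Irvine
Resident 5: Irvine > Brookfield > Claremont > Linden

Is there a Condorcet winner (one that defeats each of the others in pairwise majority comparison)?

No

Head-to-head results (5 voters total):
Claremont vs Brookfield: Brookfield wins 3–2.
Claremont vs Irvine: Claremont wins 3–2.
Claremont vs Linden: Claremont wins 3–2.
Brookfield vs Irvine: Brookfield wins 3–2.
Brookfield vs Linden: Linden wins 3–2.
Irvine vs Linden: Linden wins 3–2.
No candidate beats all others: Claremont beats Linden beats Brookfield beats Claremont, a majority cycle.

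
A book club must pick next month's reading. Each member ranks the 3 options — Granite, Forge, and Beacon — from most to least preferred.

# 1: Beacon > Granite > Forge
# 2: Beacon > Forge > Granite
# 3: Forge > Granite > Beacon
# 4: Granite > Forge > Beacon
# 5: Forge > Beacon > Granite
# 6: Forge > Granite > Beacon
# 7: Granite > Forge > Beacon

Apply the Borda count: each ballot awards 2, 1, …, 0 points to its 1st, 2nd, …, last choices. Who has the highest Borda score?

Forge

Borda scores:
  Granite: 1 + 0 + 1 + 2 + 0 + 1 + 2 = 7
  Forge: 0 + 1 + 2 + 1 + 2 + 2 + 1 = 9
  Beacon: 2 + 2 + 0 + 0 + 1 + 0 + 0 = 5
Forge has the highest total.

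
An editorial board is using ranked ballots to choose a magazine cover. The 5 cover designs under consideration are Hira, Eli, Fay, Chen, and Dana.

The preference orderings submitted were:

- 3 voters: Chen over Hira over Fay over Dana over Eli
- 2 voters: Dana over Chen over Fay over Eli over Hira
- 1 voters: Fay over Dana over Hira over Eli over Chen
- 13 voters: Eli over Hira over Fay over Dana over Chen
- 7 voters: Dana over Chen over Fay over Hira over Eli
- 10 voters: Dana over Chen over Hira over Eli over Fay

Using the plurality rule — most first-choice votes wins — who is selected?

First-place vote totals:
  Hira: 0
  Eli: 13
  Fay: 1
  Chen: 3
  Dana: 19
Dana has the most first-place votes.

Dana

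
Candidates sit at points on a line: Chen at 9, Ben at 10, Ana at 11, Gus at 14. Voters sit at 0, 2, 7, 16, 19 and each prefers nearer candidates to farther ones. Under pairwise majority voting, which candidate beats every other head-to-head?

Chen

With single-peaked preferences on a line, the Condorcet winner is the candidate closest to the median voter.
The median voter (position 7) is closest to Chen at 9.
Check: Chen vs Ana — voters closer to Chen: 3 of 5.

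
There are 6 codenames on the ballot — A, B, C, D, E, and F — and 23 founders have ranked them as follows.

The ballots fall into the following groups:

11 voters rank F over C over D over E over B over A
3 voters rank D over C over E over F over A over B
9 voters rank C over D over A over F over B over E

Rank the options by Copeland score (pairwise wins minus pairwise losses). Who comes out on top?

Pairwise results:
  A vs B: A wins 12–11.
  A vs C: C wins 23–0.
  A vs D: D wins 23–0.
  A vs E: E wins 14–9.
  A vs F: F wins 14–9.
  B vs C: C wins 23–0.
  B vs D: D wins 23–0.
  B vs E: E wins 14–9.
  B vs F: F wins 23–0.
  C vs D: C wins 20–3.
  C vs E: C wins 23–0.
  C vs F: C wins 12–11.
  D vs E: D wins 23–0.
  D vs F: D wins 12–11.
  E vs F: F wins 20–3.
Copeland scores (wins − losses):
  A: 1 − 4 = -3
  B: 0 − 5 = -5
  C: 5 − 0 = 5
  D: 4 − 1 = 3
  E: 2 − 3 = -1
  F: 3 − 2 = 1
C has the best Copeland score.

C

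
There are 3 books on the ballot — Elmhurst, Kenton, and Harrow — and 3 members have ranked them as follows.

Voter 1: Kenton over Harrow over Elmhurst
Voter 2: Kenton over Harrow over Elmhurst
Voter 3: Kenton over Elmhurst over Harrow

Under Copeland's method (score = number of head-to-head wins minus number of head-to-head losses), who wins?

Pairwise results:
  Elmhurst vs Kenton: Kenton wins 3–0.
  Elmhurst vs Harrow: Harrow wins 2–1.
  Kenton vs Harrow: Kenton wins 3–0.
Copeland scores (wins − losses):
  Elmhurst: 0 − 2 = -2
  Kenton: 2 − 0 = 2
  Harrow: 1 − 1 = 0
Kenton has the best Copeland score.

Kenton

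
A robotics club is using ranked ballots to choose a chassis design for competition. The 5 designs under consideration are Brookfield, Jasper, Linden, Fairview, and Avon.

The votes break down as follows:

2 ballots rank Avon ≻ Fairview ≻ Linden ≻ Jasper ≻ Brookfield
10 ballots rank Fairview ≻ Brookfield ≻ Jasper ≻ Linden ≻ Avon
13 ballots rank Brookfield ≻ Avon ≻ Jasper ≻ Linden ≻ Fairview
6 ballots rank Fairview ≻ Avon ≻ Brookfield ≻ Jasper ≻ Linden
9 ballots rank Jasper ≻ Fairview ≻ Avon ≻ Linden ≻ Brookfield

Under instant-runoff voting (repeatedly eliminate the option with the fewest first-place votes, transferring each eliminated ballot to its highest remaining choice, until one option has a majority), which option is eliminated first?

Linden

Round 1: Fairview 16, Brookfield 13, Jasper 9, Avon 2, Linden 0. Linden has the fewest and is eliminated.
Round 2: Fairview 16, Brookfield 13, Jasper 9, Avon 2. Avon has the fewest and is eliminated.
Round 3: Fairview 18, Brookfield 13, Jasper 9. Jasper has the fewest and is eliminated.
Round 4: Fairview 27, Brookfield 13. Fairview has a majority.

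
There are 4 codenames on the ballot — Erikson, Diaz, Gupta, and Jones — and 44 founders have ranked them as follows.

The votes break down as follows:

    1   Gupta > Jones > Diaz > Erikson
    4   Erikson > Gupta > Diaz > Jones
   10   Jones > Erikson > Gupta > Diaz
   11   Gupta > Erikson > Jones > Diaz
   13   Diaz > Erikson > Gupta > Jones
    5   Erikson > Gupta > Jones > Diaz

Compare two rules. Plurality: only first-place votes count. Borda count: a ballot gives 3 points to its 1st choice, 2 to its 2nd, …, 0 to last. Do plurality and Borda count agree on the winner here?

Plurality first-place counts: Erikson 9, Diaz 13, Gupta 12, Jones 10 → Diaz.
Borda totals: Erikson 95, Diaz 44, Gupta 77, Jones 48 → Erikson.
The two rules disagree: plurality picks Diaz, Borda picks Erikson.

No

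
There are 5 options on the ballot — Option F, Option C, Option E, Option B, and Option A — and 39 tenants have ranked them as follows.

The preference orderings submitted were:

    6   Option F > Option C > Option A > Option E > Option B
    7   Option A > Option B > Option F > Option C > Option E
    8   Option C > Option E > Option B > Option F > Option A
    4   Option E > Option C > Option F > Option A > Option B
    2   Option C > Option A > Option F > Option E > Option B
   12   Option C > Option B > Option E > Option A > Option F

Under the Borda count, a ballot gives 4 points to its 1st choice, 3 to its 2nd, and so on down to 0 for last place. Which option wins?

Borda scores:
  Option F: 6·4 + 7·2 + 8·1 + 4·2 + 2·2 + 12·0 = 58
  Option C: 6·3 + 7·1 + 8·4 + 4·3 + 2·4 + 12·4 = 125
  Option E: 6·1 + 7·0 + 8·3 + 4·4 + 2·1 + 12·2 = 72
  Option B: 6·0 + 7·3 + 8·2 + 4·0 + 2·0 + 12·3 = 73
  Option A: 6·2 + 7·4 + 8·0 + 4·1 + 2·3 + 12·1 = 62
Option C has the highest total.

Option C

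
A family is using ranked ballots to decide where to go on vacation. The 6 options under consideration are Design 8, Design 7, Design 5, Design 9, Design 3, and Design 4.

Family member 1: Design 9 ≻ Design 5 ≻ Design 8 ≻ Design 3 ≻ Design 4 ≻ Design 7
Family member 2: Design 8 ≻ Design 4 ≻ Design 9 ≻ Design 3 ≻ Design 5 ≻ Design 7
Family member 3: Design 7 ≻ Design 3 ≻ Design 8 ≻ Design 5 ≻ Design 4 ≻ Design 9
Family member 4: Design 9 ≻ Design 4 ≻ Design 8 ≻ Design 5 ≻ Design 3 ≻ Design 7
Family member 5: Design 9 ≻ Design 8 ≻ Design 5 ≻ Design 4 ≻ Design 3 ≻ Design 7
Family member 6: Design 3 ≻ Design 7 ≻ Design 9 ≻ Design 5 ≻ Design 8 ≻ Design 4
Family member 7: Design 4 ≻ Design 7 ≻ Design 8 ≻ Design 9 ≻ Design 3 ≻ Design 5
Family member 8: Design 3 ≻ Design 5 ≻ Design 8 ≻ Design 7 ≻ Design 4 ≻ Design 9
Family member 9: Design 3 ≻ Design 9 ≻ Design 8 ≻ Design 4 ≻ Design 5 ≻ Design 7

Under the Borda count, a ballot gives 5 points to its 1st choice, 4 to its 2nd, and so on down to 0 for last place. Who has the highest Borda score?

Borda scores:
  Design 8: 3 + 5 + 3 + 3 + 4 + 1 + 3 + 3 + 3 = 28
  Design 7: 0 + 0 + 5 + 0 + 0 + 4 + 4 + 2 + 0 = 15
  Design 5: 4 + 1 + 2 + 2 + 3 + 2 + 0 + 4 + 1 = 19
  Design 9: 5 + 3 + 0 + 5 + 5 + 3 + 2 + 0 + 4 = 27
  Design 3: 2 + 2 + 4 + 1 + 1 + 5 + 1 + 5 + 5 = 26
  Design 4: 1 + 4 + 1 + 4 + 2 + 0 + 5 + 1 + 2 = 20
Design 8 has the highest total.

Design 8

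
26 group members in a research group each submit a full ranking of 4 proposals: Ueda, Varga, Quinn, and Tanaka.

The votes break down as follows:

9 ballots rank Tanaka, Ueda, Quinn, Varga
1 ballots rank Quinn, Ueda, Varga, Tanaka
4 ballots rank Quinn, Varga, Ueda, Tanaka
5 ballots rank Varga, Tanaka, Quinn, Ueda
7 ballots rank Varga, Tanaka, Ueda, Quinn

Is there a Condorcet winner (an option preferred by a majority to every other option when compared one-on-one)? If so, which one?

Head-to-head results (26 voters total):
Ueda vs Varga: Varga wins 16–10.
Ueda vs Quinn: Ueda wins 16–10.
Ueda vs Tanaka: Tanaka wins 21–5.
Varga vs Quinn: Quinn wins 14–12.
Varga vs Tanaka: Varga wins 17–9.
Quinn vs Tanaka: Tanaka wins 21–5.
No candidate beats all others: Ueda beats Quinn beats Varga beats Ueda, a majority cycle.

There is no Condorcet winner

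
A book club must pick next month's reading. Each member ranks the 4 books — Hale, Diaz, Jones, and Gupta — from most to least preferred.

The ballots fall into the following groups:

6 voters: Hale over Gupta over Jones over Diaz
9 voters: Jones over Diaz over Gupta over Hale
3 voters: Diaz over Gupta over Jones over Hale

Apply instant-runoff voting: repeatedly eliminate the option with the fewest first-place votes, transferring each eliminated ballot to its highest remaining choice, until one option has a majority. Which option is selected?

Jones

Round 1: Jones 9, Hale 6, Diaz 3, Gupta 0. Gupta has the fewest and is eliminated.
Round 2: Jones 9, Hale 6, Diaz 3. Diaz has the fewest and is eliminated.
Round 3: Jones 12, Hale 6. Jones has a majority.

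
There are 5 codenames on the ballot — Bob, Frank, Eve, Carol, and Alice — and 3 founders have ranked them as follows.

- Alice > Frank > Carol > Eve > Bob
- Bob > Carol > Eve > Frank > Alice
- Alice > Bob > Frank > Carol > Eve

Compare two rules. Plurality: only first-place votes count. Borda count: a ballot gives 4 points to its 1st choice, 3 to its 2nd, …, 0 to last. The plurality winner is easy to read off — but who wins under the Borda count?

Alice

Plurality first-place counts: Bob 1, Frank 0, Eve 0, Carol 0, Alice 2 → Alice.
Borda totals: Bob 7, Frank 6, Eve 3, Carol 6, Alice 8 → Alice.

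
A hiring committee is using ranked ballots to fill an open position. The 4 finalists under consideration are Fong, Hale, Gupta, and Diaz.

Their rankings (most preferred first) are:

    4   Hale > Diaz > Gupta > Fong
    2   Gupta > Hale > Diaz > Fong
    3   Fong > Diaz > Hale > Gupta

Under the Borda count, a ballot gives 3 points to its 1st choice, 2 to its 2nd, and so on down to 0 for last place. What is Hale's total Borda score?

Borda scores:
  Fong: 4·0 + 2·0 + 3·3 = 9
  Hale: 4·3 + 2·2 + 3·1 = 19
  Gupta: 4·1 + 2·3 + 3·0 = 10
  Diaz: 4·2 + 2·1 + 3·2 = 16

19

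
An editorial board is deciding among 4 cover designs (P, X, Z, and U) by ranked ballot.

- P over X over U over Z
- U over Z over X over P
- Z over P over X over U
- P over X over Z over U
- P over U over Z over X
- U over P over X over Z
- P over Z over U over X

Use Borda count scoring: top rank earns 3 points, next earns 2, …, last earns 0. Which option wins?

Borda scores:
  P: 3 + 0 + 2 + 3 + 3 + 2 + 3 = 16
  X: 2 + 1 + 1 + 2 + 0 + 1 + 0 = 7
  Z: 0 + 2 + 3 + 1 + 1 + 0 + 2 = 9
  U: 1 + 3 + 0 + 0 + 2 + 3 + 1 = 10
P has the highest total.

P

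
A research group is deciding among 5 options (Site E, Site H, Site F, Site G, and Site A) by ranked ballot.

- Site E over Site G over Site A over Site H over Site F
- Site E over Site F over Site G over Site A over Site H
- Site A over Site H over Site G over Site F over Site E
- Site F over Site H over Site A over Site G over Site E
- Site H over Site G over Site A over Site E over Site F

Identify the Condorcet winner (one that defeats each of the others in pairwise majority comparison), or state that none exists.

None — there is no Condorcet winner

Head-to-head results (5 voters total):
Site E vs Site H: Site H wins 3–2.
Site E vs Site F: Site E wins 3–2.
Site E vs Site G: Site G wins 3–2.
Site E vs Site A: Site A wins 3–2.
Site H vs Site F: Site H wins 3–2.
Site H vs Site G: Site H wins 3–2.
Site H vs Site A: Site A wins 3–2.
Site F vs Site G: Site G wins 3–2.
Site F vs Site A: Site A wins 3–2.
Site G vs Site A: Site G wins 3–2.
No candidate beats all others: Site H beats Site G beats Site A beats Site H, a majority cycle.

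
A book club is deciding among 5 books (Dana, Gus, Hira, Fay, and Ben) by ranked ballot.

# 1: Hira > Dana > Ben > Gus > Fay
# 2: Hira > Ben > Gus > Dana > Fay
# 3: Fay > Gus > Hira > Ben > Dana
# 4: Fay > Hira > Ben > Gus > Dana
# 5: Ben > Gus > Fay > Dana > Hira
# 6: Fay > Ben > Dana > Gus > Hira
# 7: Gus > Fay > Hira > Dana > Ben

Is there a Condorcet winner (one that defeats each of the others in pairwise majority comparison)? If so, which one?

Head-to-head results (7 voters total):
Dana vs Gus: Gus wins 5–2.
Dana vs Hira: Hira wins 5–2.
Dana vs Fay: Fay wins 5–2.
Dana vs Ben: Ben wins 5–2.
Gus vs Hira: Gus wins 4–3.
Gus vs Fay: Gus wins 4–3.
Gus vs Ben: Ben wins 5–2.
Hira vs Fay: Fay wins 5–2.
Hira vs Ben: Hira wins 5–2.
Fay vs Ben: Fay wins 4–3.
No candidate beats all others: Gus beats Hira beats Ben beats Gus, a majority cycle.

There is no Condorcet winner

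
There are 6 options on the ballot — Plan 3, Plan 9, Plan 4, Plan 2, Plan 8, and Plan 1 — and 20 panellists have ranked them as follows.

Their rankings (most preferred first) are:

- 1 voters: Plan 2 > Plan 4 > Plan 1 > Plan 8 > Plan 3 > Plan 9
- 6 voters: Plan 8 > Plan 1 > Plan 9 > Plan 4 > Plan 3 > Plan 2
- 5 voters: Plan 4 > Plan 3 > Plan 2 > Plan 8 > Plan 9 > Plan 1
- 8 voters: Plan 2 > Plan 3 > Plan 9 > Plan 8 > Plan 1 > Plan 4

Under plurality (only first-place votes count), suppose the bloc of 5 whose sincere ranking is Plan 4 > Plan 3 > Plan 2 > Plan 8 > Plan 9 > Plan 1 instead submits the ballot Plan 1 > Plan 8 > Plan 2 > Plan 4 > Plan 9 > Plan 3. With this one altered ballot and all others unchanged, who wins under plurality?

First-place totals with the altered ballot: Plan 3 0, Plan 9 0, Plan 4 0, Plan 2 9, Plan 8 6, Plan 1 5.
The winner is unchanged: still Plan 2.

Plan 2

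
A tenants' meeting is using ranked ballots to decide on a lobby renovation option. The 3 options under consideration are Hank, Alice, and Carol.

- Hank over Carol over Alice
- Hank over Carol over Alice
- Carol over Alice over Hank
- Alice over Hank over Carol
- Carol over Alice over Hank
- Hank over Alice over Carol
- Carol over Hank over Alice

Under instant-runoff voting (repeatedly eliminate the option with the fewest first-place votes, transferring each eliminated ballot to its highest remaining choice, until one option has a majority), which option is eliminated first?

Round 1: Hank 3, Carol 3, Alice 1. Alice has the fewest and is eliminated.
Round 2: Hank 4, Carol 3. Hank has a majority.

Alice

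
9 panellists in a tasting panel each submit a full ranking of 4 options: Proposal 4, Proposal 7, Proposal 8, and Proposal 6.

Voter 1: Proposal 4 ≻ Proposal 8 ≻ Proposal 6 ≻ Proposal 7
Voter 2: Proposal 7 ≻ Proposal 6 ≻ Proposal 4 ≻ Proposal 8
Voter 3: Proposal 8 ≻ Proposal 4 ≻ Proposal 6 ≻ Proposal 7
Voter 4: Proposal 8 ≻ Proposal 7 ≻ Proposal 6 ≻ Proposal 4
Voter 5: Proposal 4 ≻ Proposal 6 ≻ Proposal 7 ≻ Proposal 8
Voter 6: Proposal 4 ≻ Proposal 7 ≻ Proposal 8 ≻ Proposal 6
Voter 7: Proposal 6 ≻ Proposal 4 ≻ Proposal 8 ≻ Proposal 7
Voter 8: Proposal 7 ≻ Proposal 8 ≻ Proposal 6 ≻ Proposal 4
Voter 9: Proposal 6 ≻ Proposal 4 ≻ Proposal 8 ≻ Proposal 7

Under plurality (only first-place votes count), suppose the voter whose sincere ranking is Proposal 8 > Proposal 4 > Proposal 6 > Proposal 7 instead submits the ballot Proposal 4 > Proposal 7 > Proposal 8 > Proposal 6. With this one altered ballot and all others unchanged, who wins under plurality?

First-place totals with the altered ballot: Proposal 4 4, Proposal 7 2, Proposal 8 1, Proposal 6 2.
The winner is unchanged: still Proposal 4.

Proposal 4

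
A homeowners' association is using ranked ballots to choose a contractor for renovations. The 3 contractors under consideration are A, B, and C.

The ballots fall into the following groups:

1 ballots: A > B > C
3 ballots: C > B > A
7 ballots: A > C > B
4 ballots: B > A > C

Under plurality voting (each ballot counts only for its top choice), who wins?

First-place vote totals:
  A: 8
  B: 4
  C: 3
A has the most first-place votes.

A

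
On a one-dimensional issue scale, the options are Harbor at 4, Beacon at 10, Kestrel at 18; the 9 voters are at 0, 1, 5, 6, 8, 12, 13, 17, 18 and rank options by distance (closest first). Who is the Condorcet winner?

Beacon

With single-peaked preferences on a line, the Condorcet winner is the candidate closest to the median voter.
The median voter (position 8) is closest to Beacon at 10.
Check: Beacon vs Kestrel — voters closer to Beacon: 7 of 9.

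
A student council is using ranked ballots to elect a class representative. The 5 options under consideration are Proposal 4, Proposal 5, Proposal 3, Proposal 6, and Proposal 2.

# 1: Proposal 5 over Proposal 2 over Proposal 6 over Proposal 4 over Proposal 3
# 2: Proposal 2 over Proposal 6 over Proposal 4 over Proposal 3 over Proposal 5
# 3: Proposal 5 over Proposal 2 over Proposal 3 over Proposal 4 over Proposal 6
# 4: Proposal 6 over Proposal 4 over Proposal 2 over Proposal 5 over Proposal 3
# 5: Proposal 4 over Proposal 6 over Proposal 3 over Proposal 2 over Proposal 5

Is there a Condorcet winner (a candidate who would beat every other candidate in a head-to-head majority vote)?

Head-to-head results (5 voters total):
Proposal 4 vs Proposal 5: Proposal 4 wins 3–2.
Proposal 4 vs Proposal 3: Proposal 4 wins 4–1.
Proposal 4 vs Proposal 6: Proposal 6 wins 3–2.
Proposal 4 vs Proposal 2: Proposal 2 wins 3–2.
Proposal 5 vs Proposal 3: Proposal 5 wins 3–2.
Proposal 5 vs Proposal 6: Proposal 6 wins 3–2.
Proposal 5 vs Proposal 2: Proposal 2 wins 3–2.
Proposal 3 vs Proposal 6: Proposal 6 wins 4–1.
Proposal 3 vs Proposal 2: Proposal 2 wins 4–1.
Proposal 6 vs Proposal 2: Proposal 2 wins 3–2.
Proposal 2 beats each rival — Proposal 4 (3–2), Proposal 5 (3–2), Proposal 3 (4–1), Proposal 6 (3–2) — so Proposal 2 is the Condorcet winner.

Yes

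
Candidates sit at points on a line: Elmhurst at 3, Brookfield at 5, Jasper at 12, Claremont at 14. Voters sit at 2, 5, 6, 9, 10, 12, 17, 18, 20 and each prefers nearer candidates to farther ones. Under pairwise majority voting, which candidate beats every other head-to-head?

With single-peaked preferences on a line, the Condorcet winner is the candidate closest to the median voter.
The median voter (position 10) is closest to Jasper at 12.
Check: Jasper vs Elmhurst — voters closer to Jasper: 6 of 9.

Jasper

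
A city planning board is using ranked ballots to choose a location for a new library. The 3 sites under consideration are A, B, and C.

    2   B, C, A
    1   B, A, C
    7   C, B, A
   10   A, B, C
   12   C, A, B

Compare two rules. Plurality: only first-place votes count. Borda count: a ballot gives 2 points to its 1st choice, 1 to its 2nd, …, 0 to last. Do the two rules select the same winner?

Plurality first-place counts: A 10, B 3, C 19 → C.
Borda totals: A 33, B 23, C 40 → C.
The two rules agree on C.

Yes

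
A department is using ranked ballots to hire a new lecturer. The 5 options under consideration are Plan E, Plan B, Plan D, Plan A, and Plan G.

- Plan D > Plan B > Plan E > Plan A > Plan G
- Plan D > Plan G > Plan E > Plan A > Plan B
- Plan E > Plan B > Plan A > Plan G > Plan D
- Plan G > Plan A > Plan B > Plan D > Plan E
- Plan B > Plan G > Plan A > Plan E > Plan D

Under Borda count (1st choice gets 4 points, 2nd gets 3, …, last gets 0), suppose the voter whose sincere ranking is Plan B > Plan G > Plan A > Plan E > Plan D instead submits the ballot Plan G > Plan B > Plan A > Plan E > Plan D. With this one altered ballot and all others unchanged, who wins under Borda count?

Borda totals with the altered ballot: Plan E 9, Plan B 11, Plan D 9, Plan A 9, Plan G 12.
The switch changes the winner from Plan B to Plan G.

Plan G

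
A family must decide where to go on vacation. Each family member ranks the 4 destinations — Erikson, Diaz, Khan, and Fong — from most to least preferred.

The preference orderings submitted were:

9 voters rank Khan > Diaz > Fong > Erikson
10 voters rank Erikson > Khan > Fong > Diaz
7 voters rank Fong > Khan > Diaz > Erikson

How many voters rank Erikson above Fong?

Ballots ranking Erikson above Fong: 10.
Ballots ranking Fong above Erikson: 9+7 = 16.
So 10 of 26 voters prefer Erikson to Fong.

10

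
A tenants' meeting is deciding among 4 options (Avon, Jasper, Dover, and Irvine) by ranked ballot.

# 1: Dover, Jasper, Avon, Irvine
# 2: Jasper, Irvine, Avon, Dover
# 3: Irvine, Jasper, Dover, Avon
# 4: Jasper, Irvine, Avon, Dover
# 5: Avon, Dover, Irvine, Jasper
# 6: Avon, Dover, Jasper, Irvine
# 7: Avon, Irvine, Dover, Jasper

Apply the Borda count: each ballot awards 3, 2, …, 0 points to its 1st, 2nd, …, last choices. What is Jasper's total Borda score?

Borda scores:
  Avon: 1 + 1 + 0 + 1 + 3 + 3 + 3 = 12
  Jasper: 2 + 3 + 2 + 3 + 0 + 1 + 0 = 11
  Dover: 3 + 0 + 1 + 0 + 2 + 2 + 1 = 9
  Irvine: 0 + 2 + 3 + 2 + 1 + 0 + 2 = 10

11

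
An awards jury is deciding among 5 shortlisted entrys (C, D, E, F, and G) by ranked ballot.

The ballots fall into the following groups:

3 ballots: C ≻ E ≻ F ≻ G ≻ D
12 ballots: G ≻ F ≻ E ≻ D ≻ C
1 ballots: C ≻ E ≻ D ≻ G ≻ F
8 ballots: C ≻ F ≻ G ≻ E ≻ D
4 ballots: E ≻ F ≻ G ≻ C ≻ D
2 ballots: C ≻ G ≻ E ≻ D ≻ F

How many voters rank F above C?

Ballots ranking F above C: 12+4 = 16.
Ballots ranking C above F: 3+1+8+2 = 14.
So 16 of 30 voters prefer F to C.

16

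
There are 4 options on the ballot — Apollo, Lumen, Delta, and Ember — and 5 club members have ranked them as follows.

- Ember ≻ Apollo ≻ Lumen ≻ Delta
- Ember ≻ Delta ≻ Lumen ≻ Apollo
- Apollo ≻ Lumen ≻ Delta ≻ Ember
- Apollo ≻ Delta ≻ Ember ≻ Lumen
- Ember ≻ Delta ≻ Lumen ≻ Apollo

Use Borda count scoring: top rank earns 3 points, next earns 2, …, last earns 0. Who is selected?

Borda scores:
  Apollo: 2 + 0 + 3 + 3 + 0 = 8
  Lumen: 1 + 1 + 2 + 0 + 1 = 5
  Delta: 0 + 2 + 1 + 2 + 2 = 7
  Ember: 3 + 3 + 0 + 1 + 3 = 10
Ember has the highest total.

Ember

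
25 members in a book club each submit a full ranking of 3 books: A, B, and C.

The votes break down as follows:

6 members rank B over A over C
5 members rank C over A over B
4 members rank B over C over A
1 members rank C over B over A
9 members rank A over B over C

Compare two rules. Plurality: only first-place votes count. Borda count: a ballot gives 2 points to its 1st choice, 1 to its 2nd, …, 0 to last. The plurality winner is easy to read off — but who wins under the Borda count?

B

Plurality first-place counts: A 9, B 10, C 6 → B.
Borda totals: A 29, B 30, C 16 → B.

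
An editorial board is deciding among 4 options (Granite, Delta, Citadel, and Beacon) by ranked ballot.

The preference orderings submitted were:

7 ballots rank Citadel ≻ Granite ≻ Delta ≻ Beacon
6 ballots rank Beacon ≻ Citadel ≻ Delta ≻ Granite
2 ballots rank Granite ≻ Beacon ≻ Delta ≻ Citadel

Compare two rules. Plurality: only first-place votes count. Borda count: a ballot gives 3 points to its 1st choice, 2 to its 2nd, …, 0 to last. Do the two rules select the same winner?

Plurality first-place counts: Granite 2, Delta 0, Citadel 7, Beacon 6 → Citadel.
Borda totals: Granite 20, Delta 15, Citadel 33, Beacon 22 → Citadel.
The two rules agree on Citadel.

Yes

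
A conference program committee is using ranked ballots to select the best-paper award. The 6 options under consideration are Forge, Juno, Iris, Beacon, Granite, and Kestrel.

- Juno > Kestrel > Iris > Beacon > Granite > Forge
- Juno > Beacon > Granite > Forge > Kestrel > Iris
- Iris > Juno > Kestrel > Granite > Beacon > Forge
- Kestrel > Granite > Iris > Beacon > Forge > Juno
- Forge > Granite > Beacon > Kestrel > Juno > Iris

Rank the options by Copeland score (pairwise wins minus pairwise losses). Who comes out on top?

Pairwise results:
  Forge vs Juno: Juno wins 3–2.
  Forge vs Iris: Iris wins 3–2.
  Forge vs Beacon: Beacon wins 4–1.
  Forge vs Granite: Granite wins 4–1.
  Forge vs Kestrel: Kestrel wins 3–2.
  Juno vs Iris: Juno wins 3–2.
  Juno vs Beacon: Juno wins 3–2.
  Juno vs Granite: Juno wins 3–2.
  Juno vs Kestrel: Juno wins 3–2.
  Iris vs Beacon: Iris wins 3–2.
  Iris vs Granite: Granite wins 3–2.
  Iris vs Kestrel: Kestrel wins 4–1.
  Beacon vs Granite: Granite wins 3–2.
  Beacon vs Kestrel: Kestrel wins 3–2.
  Granite vs Kestrel: Kestrel wins 3–2.
Copeland scores (wins − losses):
  Forge: 0 − 5 = -5
  Juno: 5 − 0 = 5
  Iris: 2 − 3 = -1
  Beacon: 1 − 4 = -3
  Granite: 3 − 2 = 1
  Kestrel: 4 − 1 = 3
Juno has the best Copeland score.

Juno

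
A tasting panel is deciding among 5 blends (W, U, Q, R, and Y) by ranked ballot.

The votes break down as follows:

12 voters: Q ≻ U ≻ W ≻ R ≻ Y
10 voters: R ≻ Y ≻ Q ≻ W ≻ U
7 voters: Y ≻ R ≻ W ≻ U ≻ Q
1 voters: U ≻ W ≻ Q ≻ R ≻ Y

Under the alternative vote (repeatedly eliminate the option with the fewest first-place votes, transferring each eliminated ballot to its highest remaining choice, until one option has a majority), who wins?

R

Round 1: Q 12, R 10, Y 7, U 1, W 0. W has the fewest and is eliminated.
Round 2: Q 12, R 10, Y 7, U 1. U has the fewest and is eliminated.
Round 3: Q 13, R 10, Y 7. Y has the fewest and is eliminated.
Round 4: R 17, Q 13. R has a majority.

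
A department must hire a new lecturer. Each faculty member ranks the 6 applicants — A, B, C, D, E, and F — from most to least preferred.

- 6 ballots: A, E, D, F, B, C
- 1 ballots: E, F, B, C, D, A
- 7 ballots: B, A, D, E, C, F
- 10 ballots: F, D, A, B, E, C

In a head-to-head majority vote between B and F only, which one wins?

F

Ballots ranking B above F: 7.
Ballots ranking F above B: 6+1+10 = 17.
F wins the head-to-head, 17–7.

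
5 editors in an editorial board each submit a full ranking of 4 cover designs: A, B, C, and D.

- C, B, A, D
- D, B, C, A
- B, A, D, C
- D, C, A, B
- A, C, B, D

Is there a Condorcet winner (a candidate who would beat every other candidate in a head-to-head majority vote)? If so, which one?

No Condorcet winner

Head-to-head results (5 voters total):
A vs B: B wins 3–2.
A vs C: C wins 3–2.
A vs D: A wins 3–2.
B vs C: C wins 3–2.
B vs D: B wins 3–2.
C vs D: D wins 3–2.
No candidate beats all others: A beats D beats C beats A, a majority cycle.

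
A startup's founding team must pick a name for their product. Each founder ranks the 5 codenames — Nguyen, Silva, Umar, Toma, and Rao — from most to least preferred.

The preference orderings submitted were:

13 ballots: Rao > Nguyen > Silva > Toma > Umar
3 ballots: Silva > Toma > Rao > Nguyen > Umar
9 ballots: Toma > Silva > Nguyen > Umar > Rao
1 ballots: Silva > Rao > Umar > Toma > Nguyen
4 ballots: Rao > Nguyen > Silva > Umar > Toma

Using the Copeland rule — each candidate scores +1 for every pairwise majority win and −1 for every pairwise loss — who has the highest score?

Rao

Pairwise results:
  Nguyen vs Silva: Nguyen wins 17–13.
  Nguyen vs Umar: Nguyen wins 29–1.
  Nguyen vs Toma: Nguyen wins 17–13.
  Nguyen vs Rao: Rao wins 21–9.
  Silva vs Umar: Silva wins 30–0.
  Silva vs Toma: Silva wins 21–9.
  Silva vs Rao: Rao wins 17–13.
  Umar vs Toma: Toma wins 25–5.
  Umar vs Rao: Rao wins 21–9.
  Toma vs Rao: Rao wins 18–12.
Copeland scores (wins − losses):
  Nguyen: 3 − 1 = 2
  Silva: 2 − 2 = 0
  Umar: 0 − 4 = -4
  Toma: 1 − 3 = -2
  Rao: 4 − 0 = 4
Rao has the best Copeland score.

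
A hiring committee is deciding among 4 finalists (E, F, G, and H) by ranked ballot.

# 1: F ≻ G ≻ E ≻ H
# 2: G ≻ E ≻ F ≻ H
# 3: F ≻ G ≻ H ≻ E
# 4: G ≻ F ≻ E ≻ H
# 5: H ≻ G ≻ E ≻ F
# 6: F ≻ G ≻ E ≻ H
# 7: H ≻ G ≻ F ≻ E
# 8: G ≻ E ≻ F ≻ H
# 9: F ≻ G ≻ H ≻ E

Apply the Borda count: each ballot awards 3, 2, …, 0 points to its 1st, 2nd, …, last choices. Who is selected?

Borda scores:
  E: 1 + 2 + 0 + 1 + 1 + 1 + 0 + 2 + 0 = 8
  F: 3 + 1 + 3 + 2 + 0 + 3 + 1 + 1 + 3 = 17
  G: 2 + 3 + 2 + 3 + 2 + 2 + 2 + 3 + 2 = 21
  H: 0 + 0 + 1 + 0 + 3 + 0 + 3 + 0 + 1 = 8
G has the highest total.

G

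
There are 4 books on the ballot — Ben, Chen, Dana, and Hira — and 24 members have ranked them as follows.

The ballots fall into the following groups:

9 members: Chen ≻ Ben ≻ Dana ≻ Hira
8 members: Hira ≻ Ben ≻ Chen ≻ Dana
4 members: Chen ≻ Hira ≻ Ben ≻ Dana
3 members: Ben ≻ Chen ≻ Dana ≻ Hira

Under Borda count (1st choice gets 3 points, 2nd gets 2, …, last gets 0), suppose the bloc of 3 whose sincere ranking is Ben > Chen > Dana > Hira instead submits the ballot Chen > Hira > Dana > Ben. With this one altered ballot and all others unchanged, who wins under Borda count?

Chen

Borda totals with the altered ballot: Ben 38, Chen 56, Dana 12, Hira 38.
The winner is unchanged: still Chen.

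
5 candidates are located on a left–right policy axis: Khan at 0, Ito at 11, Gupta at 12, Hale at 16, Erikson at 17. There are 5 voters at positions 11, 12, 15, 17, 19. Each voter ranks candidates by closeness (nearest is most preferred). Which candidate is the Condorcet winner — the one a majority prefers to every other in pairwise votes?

With single-peaked preferences on a line, the Condorcet winner is the candidate closest to the median voter.
The median voter (position 15) is closest to Hale at 16.
Check: Hale vs Khan — voters closer to Hale: 5 of 5.

Hale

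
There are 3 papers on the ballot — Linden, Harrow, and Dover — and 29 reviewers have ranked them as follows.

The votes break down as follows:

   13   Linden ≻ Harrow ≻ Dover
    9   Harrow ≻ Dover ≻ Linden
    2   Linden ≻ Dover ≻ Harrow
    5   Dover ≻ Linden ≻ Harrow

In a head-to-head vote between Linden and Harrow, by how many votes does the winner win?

Ballots ranking Linden above Harrow: 13+2+5 = 20.
Ballots ranking Harrow above Linden: 9.
Linden wins 20–9, a margin of 11.

11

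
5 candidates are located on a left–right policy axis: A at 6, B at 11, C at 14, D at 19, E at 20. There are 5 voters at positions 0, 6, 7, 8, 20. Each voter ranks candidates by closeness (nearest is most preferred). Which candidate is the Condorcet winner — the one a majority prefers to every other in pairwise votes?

With single-peaked preferences on a line, the Condorcet winner is the candidate closest to the median voter.
The median voter (position 7) is closest to A at 6.
Check: A vs B — voters closer to A: 4 of 5.

A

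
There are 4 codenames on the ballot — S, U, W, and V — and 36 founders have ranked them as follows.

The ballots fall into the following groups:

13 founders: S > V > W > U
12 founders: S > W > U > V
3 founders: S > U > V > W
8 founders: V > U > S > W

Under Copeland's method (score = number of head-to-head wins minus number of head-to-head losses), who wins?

S

Pairwise results:
  S vs U: S wins 28–8.
  S vs W: S wins 36–0.
  S vs V: S wins 28–8.
  U vs W: W wins 25–11.
  U vs V: V wins 21–15.
  W vs V: V wins 24–12.
Copeland scores (wins − losses):
  S: 3 − 0 = 3
  U: 0 − 3 = -3
  W: 1 − 2 = -1
  V: 2 − 1 = 1
S has the best Copeland score.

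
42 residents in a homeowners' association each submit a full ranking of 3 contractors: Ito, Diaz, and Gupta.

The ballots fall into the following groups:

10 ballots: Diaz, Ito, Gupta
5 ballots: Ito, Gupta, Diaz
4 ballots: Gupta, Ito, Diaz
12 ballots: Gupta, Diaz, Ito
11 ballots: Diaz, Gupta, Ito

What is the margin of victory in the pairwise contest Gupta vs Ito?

Ballots ranking Gupta above Ito: 4+12+11 = 27.
Ballots ranking Ito above Gupta: 10+5 = 15.
Gupta wins 27–15, a margin of 12.

12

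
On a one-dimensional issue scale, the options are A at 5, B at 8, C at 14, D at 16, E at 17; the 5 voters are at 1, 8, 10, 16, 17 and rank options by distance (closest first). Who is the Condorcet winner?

B

With single-peaked preferences on a line, the Condorcet winner is the candidate closest to the median voter.
The median voter (position 10) is closest to B at 8.
Check: B vs A — voters closer to B: 4 of 5.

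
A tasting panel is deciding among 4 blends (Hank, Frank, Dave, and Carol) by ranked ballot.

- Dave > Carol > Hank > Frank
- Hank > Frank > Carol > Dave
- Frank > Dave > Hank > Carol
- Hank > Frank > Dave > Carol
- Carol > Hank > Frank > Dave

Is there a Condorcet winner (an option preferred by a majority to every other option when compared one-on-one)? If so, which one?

Hank

Head-to-head results (5 voters total):
Hank vs Frank: Hank wins 4–1.
Hank vs Dave: Hank wins 3–2.
Hank vs Carol: Hank wins 3–2.
Frank vs Dave: Frank wins 4–1.
Frank vs Carol: Frank wins 3–2.
Dave vs Carol: Dave wins 3–2.
Hank beats each rival — Frank (4–1), Dave (3–2), Carol (3–2) — so Hank is the Condorcet winner.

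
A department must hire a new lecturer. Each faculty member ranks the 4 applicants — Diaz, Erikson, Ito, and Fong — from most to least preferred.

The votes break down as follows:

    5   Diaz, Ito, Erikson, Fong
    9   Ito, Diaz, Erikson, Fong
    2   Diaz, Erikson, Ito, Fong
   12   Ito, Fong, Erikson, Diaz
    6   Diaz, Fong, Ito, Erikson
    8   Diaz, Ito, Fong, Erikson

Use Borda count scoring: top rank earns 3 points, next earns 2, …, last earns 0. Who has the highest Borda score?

Ito

Borda scores:
  Diaz: 5·3 + 9·2 + 2·3 + 12·0 + 6·3 + 8·3 = 81
  Erikson: 5·1 + 9·1 + 2·2 + 12·1 + 6·0 + 8·0 = 30
  Ito: 5·2 + 9·3 + 2·1 + 12·3 + 6·1 + 8·2 = 97
  Fong: 5·0 + 9·0 + 2·0 + 12·2 + 6·2 + 8·1 = 44
Ito has the highest total.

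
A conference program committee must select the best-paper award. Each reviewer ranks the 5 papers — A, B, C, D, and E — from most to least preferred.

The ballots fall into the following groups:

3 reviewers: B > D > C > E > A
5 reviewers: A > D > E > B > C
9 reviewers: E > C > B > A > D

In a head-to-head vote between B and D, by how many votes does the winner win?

Ballots ranking B above D: 3+9 = 12.
Ballots ranking D above B: 5.
B wins 12–5, a margin of 7.

7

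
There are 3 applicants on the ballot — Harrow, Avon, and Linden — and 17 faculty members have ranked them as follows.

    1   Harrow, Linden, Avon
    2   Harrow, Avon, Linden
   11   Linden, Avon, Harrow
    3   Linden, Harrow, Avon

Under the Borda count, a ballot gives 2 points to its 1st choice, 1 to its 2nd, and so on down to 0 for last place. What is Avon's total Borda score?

13

Borda scores:
  Harrow: 2 + 2·2 + 11·0 + 3·1 = 9
  Avon: 0 + 2·1 + 11·1 + 3·0 = 13
  Linden: 1 + 2·0 + 11·2 + 3·2 = 29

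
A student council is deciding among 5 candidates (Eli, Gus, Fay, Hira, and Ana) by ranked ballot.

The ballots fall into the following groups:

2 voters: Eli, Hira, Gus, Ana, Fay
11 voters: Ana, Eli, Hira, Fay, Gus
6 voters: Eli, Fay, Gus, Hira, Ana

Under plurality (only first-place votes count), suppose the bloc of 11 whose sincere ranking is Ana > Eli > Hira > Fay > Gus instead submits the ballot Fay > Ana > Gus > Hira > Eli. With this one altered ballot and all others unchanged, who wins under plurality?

Fay

First-place totals with the altered ballot: Eli 8, Gus 0, Fay 11, Hira 0, Ana 0.
The switch changes the winner from Ana to Fay.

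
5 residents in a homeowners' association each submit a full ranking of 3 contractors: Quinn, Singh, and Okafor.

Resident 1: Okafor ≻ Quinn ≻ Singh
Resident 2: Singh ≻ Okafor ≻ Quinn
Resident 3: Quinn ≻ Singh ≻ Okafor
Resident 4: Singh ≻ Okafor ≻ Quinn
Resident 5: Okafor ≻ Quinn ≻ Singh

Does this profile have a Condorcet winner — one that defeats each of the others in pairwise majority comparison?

Head-to-head results (5 voters total):
Quinn vs Singh: Quinn wins 3–2.
Quinn vs Okafor: Okafor wins 4–1.
Singh vs Okafor: Singh wins 3–2.
No candidate beats all others: Quinn beats Singh beats Okafor beats Quinn, a majority cycle.

No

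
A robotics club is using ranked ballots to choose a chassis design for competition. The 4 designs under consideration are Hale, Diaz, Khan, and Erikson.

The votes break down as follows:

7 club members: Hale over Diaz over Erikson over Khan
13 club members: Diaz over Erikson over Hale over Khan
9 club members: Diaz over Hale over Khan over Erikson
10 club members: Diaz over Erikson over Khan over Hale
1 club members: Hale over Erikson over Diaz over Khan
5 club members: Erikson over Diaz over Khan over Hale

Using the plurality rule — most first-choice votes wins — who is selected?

First-place vote totals:
  Hale: 8
  Diaz: 32
  Khan: 0
  Erikson: 5
Diaz has the most first-place votes.

Diaz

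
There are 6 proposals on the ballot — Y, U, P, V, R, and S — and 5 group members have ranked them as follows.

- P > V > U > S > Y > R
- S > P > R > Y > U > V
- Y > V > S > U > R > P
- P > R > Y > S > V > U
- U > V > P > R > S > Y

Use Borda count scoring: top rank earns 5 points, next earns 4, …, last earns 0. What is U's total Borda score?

11

Borda scores:
  Y: 1 + 2 + 5 + 3 + 0 = 11
  U: 3 + 1 + 2 + 0 + 5 = 11
  P: 5 + 4 + 0 + 5 + 3 = 17
  V: 4 + 0 + 4 + 1 + 4 = 13
  R: 0 + 3 + 1 + 4 + 2 = 10
  S: 2 + 5 + 3 + 2 + 1 = 13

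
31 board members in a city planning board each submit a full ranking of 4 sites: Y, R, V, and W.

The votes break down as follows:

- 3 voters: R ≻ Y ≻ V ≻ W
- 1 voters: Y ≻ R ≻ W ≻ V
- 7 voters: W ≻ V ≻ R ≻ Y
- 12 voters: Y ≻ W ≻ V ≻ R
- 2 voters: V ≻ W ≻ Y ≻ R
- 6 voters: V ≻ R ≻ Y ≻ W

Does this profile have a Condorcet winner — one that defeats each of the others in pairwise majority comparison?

No

Head-to-head results (31 voters total):
Y vs R: R wins 16–15.
Y vs V: Y wins 16–15.
Y vs W: Y wins 22–9.
R vs V: V wins 27–4.
R vs W: W wins 21–10.
V vs W: W wins 20–11.
No candidate beats all others: Y beats V beats R beats Y, a majority cycle.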